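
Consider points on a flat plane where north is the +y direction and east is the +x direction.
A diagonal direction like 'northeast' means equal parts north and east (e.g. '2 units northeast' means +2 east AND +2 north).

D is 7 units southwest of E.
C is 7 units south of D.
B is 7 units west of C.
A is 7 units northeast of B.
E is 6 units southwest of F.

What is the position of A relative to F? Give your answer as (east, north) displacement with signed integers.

Answer: A is at (east=-13, north=-13) relative to F.

Derivation:
Place F at the origin (east=0, north=0).
  E is 6 units southwest of F: delta (east=-6, north=-6); E at (east=-6, north=-6).
  D is 7 units southwest of E: delta (east=-7, north=-7); D at (east=-13, north=-13).
  C is 7 units south of D: delta (east=+0, north=-7); C at (east=-13, north=-20).
  B is 7 units west of C: delta (east=-7, north=+0); B at (east=-20, north=-20).
  A is 7 units northeast of B: delta (east=+7, north=+7); A at (east=-13, north=-13).
Therefore A relative to F: (east=-13, north=-13).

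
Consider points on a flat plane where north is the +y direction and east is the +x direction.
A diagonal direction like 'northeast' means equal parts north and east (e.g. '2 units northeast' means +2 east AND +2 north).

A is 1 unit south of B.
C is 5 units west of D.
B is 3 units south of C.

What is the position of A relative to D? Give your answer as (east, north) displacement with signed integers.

Place D at the origin (east=0, north=0).
  C is 5 units west of D: delta (east=-5, north=+0); C at (east=-5, north=0).
  B is 3 units south of C: delta (east=+0, north=-3); B at (east=-5, north=-3).
  A is 1 unit south of B: delta (east=+0, north=-1); A at (east=-5, north=-4).
Therefore A relative to D: (east=-5, north=-4).

Answer: A is at (east=-5, north=-4) relative to D.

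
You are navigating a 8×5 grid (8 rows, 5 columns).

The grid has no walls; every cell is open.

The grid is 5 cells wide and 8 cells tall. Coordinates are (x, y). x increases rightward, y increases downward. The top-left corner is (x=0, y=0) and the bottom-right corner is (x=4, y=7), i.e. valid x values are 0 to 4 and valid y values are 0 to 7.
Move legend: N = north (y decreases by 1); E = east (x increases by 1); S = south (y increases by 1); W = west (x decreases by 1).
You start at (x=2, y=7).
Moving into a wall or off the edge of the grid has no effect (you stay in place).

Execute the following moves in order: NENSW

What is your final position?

Start: (x=2, y=7)
  N (north): (x=2, y=7) -> (x=2, y=6)
  E (east): (x=2, y=6) -> (x=3, y=6)
  N (north): (x=3, y=6) -> (x=3, y=5)
  S (south): (x=3, y=5) -> (x=3, y=6)
  W (west): (x=3, y=6) -> (x=2, y=6)
Final: (x=2, y=6)

Answer: Final position: (x=2, y=6)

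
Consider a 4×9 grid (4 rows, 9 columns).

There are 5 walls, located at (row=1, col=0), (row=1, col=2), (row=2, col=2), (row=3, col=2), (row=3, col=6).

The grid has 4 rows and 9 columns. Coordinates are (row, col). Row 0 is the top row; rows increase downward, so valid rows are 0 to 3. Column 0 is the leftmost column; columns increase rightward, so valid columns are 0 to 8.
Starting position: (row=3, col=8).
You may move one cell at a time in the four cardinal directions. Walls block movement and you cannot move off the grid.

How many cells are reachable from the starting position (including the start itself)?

Answer: Reachable cells: 31

Derivation:
BFS flood-fill from (row=3, col=8):
  Distance 0: (row=3, col=8)
  Distance 1: (row=2, col=8), (row=3, col=7)
  Distance 2: (row=1, col=8), (row=2, col=7)
  Distance 3: (row=0, col=8), (row=1, col=7), (row=2, col=6)
  Distance 4: (row=0, col=7), (row=1, col=6), (row=2, col=5)
  Distance 5: (row=0, col=6), (row=1, col=5), (row=2, col=4), (row=3, col=5)
  Distance 6: (row=0, col=5), (row=1, col=4), (row=2, col=3), (row=3, col=4)
  Distance 7: (row=0, col=4), (row=1, col=3), (row=3, col=3)
  Distance 8: (row=0, col=3)
  Distance 9: (row=0, col=2)
  Distance 10: (row=0, col=1)
  Distance 11: (row=0, col=0), (row=1, col=1)
  Distance 12: (row=2, col=1)
  Distance 13: (row=2, col=0), (row=3, col=1)
  Distance 14: (row=3, col=0)
Total reachable: 31 (grid has 31 open cells total)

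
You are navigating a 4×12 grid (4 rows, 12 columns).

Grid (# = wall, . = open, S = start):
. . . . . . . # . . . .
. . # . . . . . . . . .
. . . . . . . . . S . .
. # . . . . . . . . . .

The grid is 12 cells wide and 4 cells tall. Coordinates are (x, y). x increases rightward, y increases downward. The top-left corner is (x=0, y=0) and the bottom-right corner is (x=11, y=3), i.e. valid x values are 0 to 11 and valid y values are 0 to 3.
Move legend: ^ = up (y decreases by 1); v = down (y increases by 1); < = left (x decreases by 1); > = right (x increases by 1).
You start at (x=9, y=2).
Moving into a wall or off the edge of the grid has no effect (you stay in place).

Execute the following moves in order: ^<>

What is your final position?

Start: (x=9, y=2)
  ^ (up): (x=9, y=2) -> (x=9, y=1)
  < (left): (x=9, y=1) -> (x=8, y=1)
  > (right): (x=8, y=1) -> (x=9, y=1)
Final: (x=9, y=1)

Answer: Final position: (x=9, y=1)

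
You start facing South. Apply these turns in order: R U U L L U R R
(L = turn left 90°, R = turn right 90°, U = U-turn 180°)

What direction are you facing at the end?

Start: South
  R (right (90° clockwise)) -> West
  U (U-turn (180°)) -> East
  U (U-turn (180°)) -> West
  L (left (90° counter-clockwise)) -> South
  L (left (90° counter-clockwise)) -> East
  U (U-turn (180°)) -> West
  R (right (90° clockwise)) -> North
  R (right (90° clockwise)) -> East
Final: East

Answer: Final heading: East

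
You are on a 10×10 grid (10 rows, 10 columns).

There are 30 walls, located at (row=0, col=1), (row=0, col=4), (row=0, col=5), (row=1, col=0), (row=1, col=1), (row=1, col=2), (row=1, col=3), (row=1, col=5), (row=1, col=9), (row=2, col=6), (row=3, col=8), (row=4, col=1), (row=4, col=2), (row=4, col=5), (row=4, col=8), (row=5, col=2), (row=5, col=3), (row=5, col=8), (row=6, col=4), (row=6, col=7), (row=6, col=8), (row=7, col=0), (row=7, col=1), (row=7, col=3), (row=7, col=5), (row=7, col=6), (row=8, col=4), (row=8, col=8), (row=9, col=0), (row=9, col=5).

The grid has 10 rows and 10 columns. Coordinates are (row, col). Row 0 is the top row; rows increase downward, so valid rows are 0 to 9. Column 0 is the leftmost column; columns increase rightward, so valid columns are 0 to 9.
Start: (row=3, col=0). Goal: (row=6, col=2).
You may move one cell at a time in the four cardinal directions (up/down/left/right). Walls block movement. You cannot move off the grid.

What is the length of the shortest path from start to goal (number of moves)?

Answer: Shortest path length: 5

Derivation:
BFS from (row=3, col=0) until reaching (row=6, col=2):
  Distance 0: (row=3, col=0)
  Distance 1: (row=2, col=0), (row=3, col=1), (row=4, col=0)
  Distance 2: (row=2, col=1), (row=3, col=2), (row=5, col=0)
  Distance 3: (row=2, col=2), (row=3, col=3), (row=5, col=1), (row=6, col=0)
  Distance 4: (row=2, col=3), (row=3, col=4), (row=4, col=3), (row=6, col=1)
  Distance 5: (row=2, col=4), (row=3, col=5), (row=4, col=4), (row=6, col=2)  <- goal reached here
One shortest path (5 moves): (row=3, col=0) -> (row=4, col=0) -> (row=5, col=0) -> (row=5, col=1) -> (row=6, col=1) -> (row=6, col=2)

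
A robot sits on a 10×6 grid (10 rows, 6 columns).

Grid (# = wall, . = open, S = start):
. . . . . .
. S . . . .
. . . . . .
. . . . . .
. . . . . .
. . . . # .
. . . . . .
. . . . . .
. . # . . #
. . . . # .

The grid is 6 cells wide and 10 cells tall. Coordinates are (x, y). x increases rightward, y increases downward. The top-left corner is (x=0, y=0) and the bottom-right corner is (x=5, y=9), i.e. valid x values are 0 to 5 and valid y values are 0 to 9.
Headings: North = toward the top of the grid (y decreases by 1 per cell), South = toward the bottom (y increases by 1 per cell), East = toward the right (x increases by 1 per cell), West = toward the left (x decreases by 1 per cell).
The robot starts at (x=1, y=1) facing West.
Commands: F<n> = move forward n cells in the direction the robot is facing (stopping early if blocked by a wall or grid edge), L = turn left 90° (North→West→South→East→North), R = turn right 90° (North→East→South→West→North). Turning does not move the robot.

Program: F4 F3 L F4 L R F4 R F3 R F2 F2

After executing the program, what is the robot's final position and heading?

Answer: Final position: (x=0, y=5), facing North

Derivation:
Start: (x=1, y=1), facing West
  F4: move forward 1/4 (blocked), now at (x=0, y=1)
  F3: move forward 0/3 (blocked), now at (x=0, y=1)
  L: turn left, now facing South
  F4: move forward 4, now at (x=0, y=5)
  L: turn left, now facing East
  R: turn right, now facing South
  F4: move forward 4, now at (x=0, y=9)
  R: turn right, now facing West
  F3: move forward 0/3 (blocked), now at (x=0, y=9)
  R: turn right, now facing North
  F2: move forward 2, now at (x=0, y=7)
  F2: move forward 2, now at (x=0, y=5)
Final: (x=0, y=5), facing North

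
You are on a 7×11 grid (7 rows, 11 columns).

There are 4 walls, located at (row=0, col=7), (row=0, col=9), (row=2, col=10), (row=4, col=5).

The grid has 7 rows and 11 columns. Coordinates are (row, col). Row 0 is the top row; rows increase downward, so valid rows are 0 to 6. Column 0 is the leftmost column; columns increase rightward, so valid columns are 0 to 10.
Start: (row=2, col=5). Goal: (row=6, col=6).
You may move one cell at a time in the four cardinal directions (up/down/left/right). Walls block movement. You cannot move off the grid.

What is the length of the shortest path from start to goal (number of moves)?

Answer: Shortest path length: 5

Derivation:
BFS from (row=2, col=5) until reaching (row=6, col=6):
  Distance 0: (row=2, col=5)
  Distance 1: (row=1, col=5), (row=2, col=4), (row=2, col=6), (row=3, col=5)
  Distance 2: (row=0, col=5), (row=1, col=4), (row=1, col=6), (row=2, col=3), (row=2, col=7), (row=3, col=4), (row=3, col=6)
  Distance 3: (row=0, col=4), (row=0, col=6), (row=1, col=3), (row=1, col=7), (row=2, col=2), (row=2, col=8), (row=3, col=3), (row=3, col=7), (row=4, col=4), (row=4, col=6)
  Distance 4: (row=0, col=3), (row=1, col=2), (row=1, col=8), (row=2, col=1), (row=2, col=9), (row=3, col=2), (row=3, col=8), (row=4, col=3), (row=4, col=7), (row=5, col=4), (row=5, col=6)
  Distance 5: (row=0, col=2), (row=0, col=8), (row=1, col=1), (row=1, col=9), (row=2, col=0), (row=3, col=1), (row=3, col=9), (row=4, col=2), (row=4, col=8), (row=5, col=3), (row=5, col=5), (row=5, col=7), (row=6, col=4), (row=6, col=6)  <- goal reached here
One shortest path (5 moves): (row=2, col=5) -> (row=2, col=6) -> (row=3, col=6) -> (row=4, col=6) -> (row=5, col=6) -> (row=6, col=6)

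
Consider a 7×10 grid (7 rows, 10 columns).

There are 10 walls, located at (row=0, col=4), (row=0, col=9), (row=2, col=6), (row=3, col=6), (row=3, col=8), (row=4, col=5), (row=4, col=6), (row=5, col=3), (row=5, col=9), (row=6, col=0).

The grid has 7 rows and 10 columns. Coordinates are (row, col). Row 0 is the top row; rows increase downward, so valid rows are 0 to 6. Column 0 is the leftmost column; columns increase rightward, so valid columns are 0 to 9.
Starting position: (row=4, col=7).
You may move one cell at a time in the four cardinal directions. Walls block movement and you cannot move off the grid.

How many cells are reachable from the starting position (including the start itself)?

Answer: Reachable cells: 60

Derivation:
BFS flood-fill from (row=4, col=7):
  Distance 0: (row=4, col=7)
  Distance 1: (row=3, col=7), (row=4, col=8), (row=5, col=7)
  Distance 2: (row=2, col=7), (row=4, col=9), (row=5, col=6), (row=5, col=8), (row=6, col=7)
  Distance 3: (row=1, col=7), (row=2, col=8), (row=3, col=9), (row=5, col=5), (row=6, col=6), (row=6, col=8)
  Distance 4: (row=0, col=7), (row=1, col=6), (row=1, col=8), (row=2, col=9), (row=5, col=4), (row=6, col=5), (row=6, col=9)
  Distance 5: (row=0, col=6), (row=0, col=8), (row=1, col=5), (row=1, col=9), (row=4, col=4), (row=6, col=4)
  Distance 6: (row=0, col=5), (row=1, col=4), (row=2, col=5), (row=3, col=4), (row=4, col=3), (row=6, col=3)
  Distance 7: (row=1, col=3), (row=2, col=4), (row=3, col=3), (row=3, col=5), (row=4, col=2), (row=6, col=2)
  Distance 8: (row=0, col=3), (row=1, col=2), (row=2, col=3), (row=3, col=2), (row=4, col=1), (row=5, col=2), (row=6, col=1)
  Distance 9: (row=0, col=2), (row=1, col=1), (row=2, col=2), (row=3, col=1), (row=4, col=0), (row=5, col=1)
  Distance 10: (row=0, col=1), (row=1, col=0), (row=2, col=1), (row=3, col=0), (row=5, col=0)
  Distance 11: (row=0, col=0), (row=2, col=0)
Total reachable: 60 (grid has 60 open cells total)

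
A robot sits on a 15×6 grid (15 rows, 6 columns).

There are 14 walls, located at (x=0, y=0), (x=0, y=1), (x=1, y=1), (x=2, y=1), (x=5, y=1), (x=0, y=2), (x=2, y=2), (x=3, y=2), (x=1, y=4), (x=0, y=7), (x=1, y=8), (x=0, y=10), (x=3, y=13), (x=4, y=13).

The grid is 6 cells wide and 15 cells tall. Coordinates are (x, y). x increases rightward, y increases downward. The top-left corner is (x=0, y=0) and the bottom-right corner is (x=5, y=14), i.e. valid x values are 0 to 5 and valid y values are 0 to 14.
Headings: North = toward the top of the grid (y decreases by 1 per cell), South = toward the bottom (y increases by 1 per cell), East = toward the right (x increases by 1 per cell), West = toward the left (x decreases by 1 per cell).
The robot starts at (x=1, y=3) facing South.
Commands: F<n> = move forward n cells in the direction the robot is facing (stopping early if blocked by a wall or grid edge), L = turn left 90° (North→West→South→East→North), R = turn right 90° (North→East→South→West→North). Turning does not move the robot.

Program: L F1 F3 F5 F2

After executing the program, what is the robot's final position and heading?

Start: (x=1, y=3), facing South
  L: turn left, now facing East
  F1: move forward 1, now at (x=2, y=3)
  F3: move forward 3, now at (x=5, y=3)
  F5: move forward 0/5 (blocked), now at (x=5, y=3)
  F2: move forward 0/2 (blocked), now at (x=5, y=3)
Final: (x=5, y=3), facing East

Answer: Final position: (x=5, y=3), facing East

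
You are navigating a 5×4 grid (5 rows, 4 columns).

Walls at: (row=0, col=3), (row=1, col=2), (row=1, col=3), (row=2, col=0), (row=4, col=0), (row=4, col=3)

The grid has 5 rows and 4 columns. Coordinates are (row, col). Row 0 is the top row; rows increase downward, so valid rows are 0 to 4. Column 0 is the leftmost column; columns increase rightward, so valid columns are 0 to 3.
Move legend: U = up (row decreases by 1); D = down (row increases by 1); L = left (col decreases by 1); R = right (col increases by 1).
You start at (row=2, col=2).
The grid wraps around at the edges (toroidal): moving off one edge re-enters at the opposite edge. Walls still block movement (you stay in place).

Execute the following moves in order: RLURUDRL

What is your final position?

Start: (row=2, col=2)
  R (right): (row=2, col=2) -> (row=2, col=3)
  L (left): (row=2, col=3) -> (row=2, col=2)
  U (up): blocked, stay at (row=2, col=2)
  R (right): (row=2, col=2) -> (row=2, col=3)
  U (up): blocked, stay at (row=2, col=3)
  D (down): (row=2, col=3) -> (row=3, col=3)
  R (right): (row=3, col=3) -> (row=3, col=0)
  L (left): (row=3, col=0) -> (row=3, col=3)
Final: (row=3, col=3)

Answer: Final position: (row=3, col=3)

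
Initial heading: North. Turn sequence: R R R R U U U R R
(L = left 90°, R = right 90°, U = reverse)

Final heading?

Start: North
  R (right (90° clockwise)) -> East
  R (right (90° clockwise)) -> South
  R (right (90° clockwise)) -> West
  R (right (90° clockwise)) -> North
  U (U-turn (180°)) -> South
  U (U-turn (180°)) -> North
  U (U-turn (180°)) -> South
  R (right (90° clockwise)) -> West
  R (right (90° clockwise)) -> North
Final: North

Answer: Final heading: North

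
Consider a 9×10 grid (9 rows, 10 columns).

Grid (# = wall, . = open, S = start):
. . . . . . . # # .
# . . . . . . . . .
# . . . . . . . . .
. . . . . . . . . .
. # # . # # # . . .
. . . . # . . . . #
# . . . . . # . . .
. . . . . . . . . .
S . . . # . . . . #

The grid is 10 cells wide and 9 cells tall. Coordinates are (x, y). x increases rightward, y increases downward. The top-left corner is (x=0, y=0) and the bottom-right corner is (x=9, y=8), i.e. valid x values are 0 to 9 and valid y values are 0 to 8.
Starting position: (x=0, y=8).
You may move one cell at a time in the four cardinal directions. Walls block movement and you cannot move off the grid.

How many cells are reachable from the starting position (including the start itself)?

Answer: Reachable cells: 75

Derivation:
BFS flood-fill from (x=0, y=8):
  Distance 0: (x=0, y=8)
  Distance 1: (x=0, y=7), (x=1, y=8)
  Distance 2: (x=1, y=7), (x=2, y=8)
  Distance 3: (x=1, y=6), (x=2, y=7), (x=3, y=8)
  Distance 4: (x=1, y=5), (x=2, y=6), (x=3, y=7)
  Distance 5: (x=0, y=5), (x=2, y=5), (x=3, y=6), (x=4, y=7)
  Distance 6: (x=0, y=4), (x=3, y=5), (x=4, y=6), (x=5, y=7)
  Distance 7: (x=0, y=3), (x=3, y=4), (x=5, y=6), (x=6, y=7), (x=5, y=8)
  Distance 8: (x=1, y=3), (x=3, y=3), (x=5, y=5), (x=7, y=7), (x=6, y=8)
  Distance 9: (x=1, y=2), (x=3, y=2), (x=2, y=3), (x=4, y=3), (x=6, y=5), (x=7, y=6), (x=8, y=7), (x=7, y=8)
  Distance 10: (x=1, y=1), (x=3, y=1), (x=2, y=2), (x=4, y=2), (x=5, y=3), (x=7, y=5), (x=8, y=6), (x=9, y=7), (x=8, y=8)
  Distance 11: (x=1, y=0), (x=3, y=0), (x=2, y=1), (x=4, y=1), (x=5, y=2), (x=6, y=3), (x=7, y=4), (x=8, y=5), (x=9, y=6)
  Distance 12: (x=0, y=0), (x=2, y=0), (x=4, y=0), (x=5, y=1), (x=6, y=2), (x=7, y=3), (x=8, y=4)
  Distance 13: (x=5, y=0), (x=6, y=1), (x=7, y=2), (x=8, y=3), (x=9, y=4)
  Distance 14: (x=6, y=0), (x=7, y=1), (x=8, y=2), (x=9, y=3)
  Distance 15: (x=8, y=1), (x=9, y=2)
  Distance 16: (x=9, y=1)
  Distance 17: (x=9, y=0)
Total reachable: 75 (grid has 75 open cells total)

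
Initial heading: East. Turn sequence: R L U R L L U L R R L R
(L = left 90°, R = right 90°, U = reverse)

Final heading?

Answer: Final heading: East

Derivation:
Start: East
  R (right (90° clockwise)) -> South
  L (left (90° counter-clockwise)) -> East
  U (U-turn (180°)) -> West
  R (right (90° clockwise)) -> North
  L (left (90° counter-clockwise)) -> West
  L (left (90° counter-clockwise)) -> South
  U (U-turn (180°)) -> North
  L (left (90° counter-clockwise)) -> West
  R (right (90° clockwise)) -> North
  R (right (90° clockwise)) -> East
  L (left (90° counter-clockwise)) -> North
  R (right (90° clockwise)) -> East
Final: East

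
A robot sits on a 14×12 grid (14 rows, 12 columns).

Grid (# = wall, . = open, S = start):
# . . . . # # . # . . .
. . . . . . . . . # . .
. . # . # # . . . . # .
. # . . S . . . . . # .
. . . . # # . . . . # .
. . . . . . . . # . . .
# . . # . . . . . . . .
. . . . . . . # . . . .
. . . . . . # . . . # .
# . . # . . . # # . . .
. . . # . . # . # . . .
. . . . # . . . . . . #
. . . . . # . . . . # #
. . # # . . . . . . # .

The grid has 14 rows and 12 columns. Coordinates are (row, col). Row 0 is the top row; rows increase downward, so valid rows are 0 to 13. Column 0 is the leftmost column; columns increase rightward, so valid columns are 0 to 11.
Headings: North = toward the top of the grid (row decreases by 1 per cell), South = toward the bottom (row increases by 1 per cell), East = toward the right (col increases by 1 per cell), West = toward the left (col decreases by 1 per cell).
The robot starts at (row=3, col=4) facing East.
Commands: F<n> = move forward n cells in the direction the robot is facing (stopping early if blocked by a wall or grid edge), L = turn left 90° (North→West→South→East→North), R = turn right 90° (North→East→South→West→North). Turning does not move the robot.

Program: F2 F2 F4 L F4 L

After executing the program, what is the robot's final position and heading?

Answer: Final position: (row=2, col=9), facing West

Derivation:
Start: (row=3, col=4), facing East
  F2: move forward 2, now at (row=3, col=6)
  F2: move forward 2, now at (row=3, col=8)
  F4: move forward 1/4 (blocked), now at (row=3, col=9)
  L: turn left, now facing North
  F4: move forward 1/4 (blocked), now at (row=2, col=9)
  L: turn left, now facing West
Final: (row=2, col=9), facing West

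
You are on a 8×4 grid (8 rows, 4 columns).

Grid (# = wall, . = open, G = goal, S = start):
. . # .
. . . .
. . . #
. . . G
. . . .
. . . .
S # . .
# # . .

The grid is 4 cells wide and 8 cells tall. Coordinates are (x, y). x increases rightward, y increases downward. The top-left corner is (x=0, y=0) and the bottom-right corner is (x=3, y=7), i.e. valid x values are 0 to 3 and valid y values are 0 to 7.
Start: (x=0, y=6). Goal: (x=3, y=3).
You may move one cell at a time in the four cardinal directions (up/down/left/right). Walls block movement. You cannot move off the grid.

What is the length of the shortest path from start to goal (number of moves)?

Answer: Shortest path length: 6

Derivation:
BFS from (x=0, y=6) until reaching (x=3, y=3):
  Distance 0: (x=0, y=6)
  Distance 1: (x=0, y=5)
  Distance 2: (x=0, y=4), (x=1, y=5)
  Distance 3: (x=0, y=3), (x=1, y=4), (x=2, y=5)
  Distance 4: (x=0, y=2), (x=1, y=3), (x=2, y=4), (x=3, y=5), (x=2, y=6)
  Distance 5: (x=0, y=1), (x=1, y=2), (x=2, y=3), (x=3, y=4), (x=3, y=6), (x=2, y=7)
  Distance 6: (x=0, y=0), (x=1, y=1), (x=2, y=2), (x=3, y=3), (x=3, y=7)  <- goal reached here
One shortest path (6 moves): (x=0, y=6) -> (x=0, y=5) -> (x=1, y=5) -> (x=2, y=5) -> (x=3, y=5) -> (x=3, y=4) -> (x=3, y=3)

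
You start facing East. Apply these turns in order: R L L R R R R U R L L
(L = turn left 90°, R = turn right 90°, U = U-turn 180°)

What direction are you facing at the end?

Answer: Final heading: East

Derivation:
Start: East
  R (right (90° clockwise)) -> South
  L (left (90° counter-clockwise)) -> East
  L (left (90° counter-clockwise)) -> North
  R (right (90° clockwise)) -> East
  R (right (90° clockwise)) -> South
  R (right (90° clockwise)) -> West
  R (right (90° clockwise)) -> North
  U (U-turn (180°)) -> South
  R (right (90° clockwise)) -> West
  L (left (90° counter-clockwise)) -> South
  L (left (90° counter-clockwise)) -> East
Final: East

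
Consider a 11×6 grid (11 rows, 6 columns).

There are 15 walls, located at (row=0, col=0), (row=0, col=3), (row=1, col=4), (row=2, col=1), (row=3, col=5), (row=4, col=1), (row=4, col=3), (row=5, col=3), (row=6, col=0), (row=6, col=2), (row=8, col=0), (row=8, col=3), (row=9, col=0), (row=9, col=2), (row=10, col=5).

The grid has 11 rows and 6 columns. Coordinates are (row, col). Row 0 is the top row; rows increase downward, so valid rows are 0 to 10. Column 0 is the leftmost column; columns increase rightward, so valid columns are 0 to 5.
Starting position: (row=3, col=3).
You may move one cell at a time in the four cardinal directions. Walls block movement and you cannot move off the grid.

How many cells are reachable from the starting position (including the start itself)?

Answer: Reachable cells: 51

Derivation:
BFS flood-fill from (row=3, col=3):
  Distance 0: (row=3, col=3)
  Distance 1: (row=2, col=3), (row=3, col=2), (row=3, col=4)
  Distance 2: (row=1, col=3), (row=2, col=2), (row=2, col=4), (row=3, col=1), (row=4, col=2), (row=4, col=4)
  Distance 3: (row=1, col=2), (row=2, col=5), (row=3, col=0), (row=4, col=5), (row=5, col=2), (row=5, col=4)
  Distance 4: (row=0, col=2), (row=1, col=1), (row=1, col=5), (row=2, col=0), (row=4, col=0), (row=5, col=1), (row=5, col=5), (row=6, col=4)
  Distance 5: (row=0, col=1), (row=0, col=5), (row=1, col=0), (row=5, col=0), (row=6, col=1), (row=6, col=3), (row=6, col=5), (row=7, col=4)
  Distance 6: (row=0, col=4), (row=7, col=1), (row=7, col=3), (row=7, col=5), (row=8, col=4)
  Distance 7: (row=7, col=0), (row=7, col=2), (row=8, col=1), (row=8, col=5), (row=9, col=4)
  Distance 8: (row=8, col=2), (row=9, col=1), (row=9, col=3), (row=9, col=5), (row=10, col=4)
  Distance 9: (row=10, col=1), (row=10, col=3)
  Distance 10: (row=10, col=0), (row=10, col=2)
Total reachable: 51 (grid has 51 open cells total)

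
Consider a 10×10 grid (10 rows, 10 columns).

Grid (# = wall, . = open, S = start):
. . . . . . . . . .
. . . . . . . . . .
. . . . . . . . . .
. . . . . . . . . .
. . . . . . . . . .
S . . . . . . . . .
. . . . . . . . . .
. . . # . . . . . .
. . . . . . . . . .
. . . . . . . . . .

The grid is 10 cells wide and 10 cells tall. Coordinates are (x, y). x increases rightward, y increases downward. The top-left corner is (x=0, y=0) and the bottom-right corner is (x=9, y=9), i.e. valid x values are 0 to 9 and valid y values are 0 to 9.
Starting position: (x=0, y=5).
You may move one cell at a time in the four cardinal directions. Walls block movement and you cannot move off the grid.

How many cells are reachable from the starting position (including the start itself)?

BFS flood-fill from (x=0, y=5):
  Distance 0: (x=0, y=5)
  Distance 1: (x=0, y=4), (x=1, y=5), (x=0, y=6)
  Distance 2: (x=0, y=3), (x=1, y=4), (x=2, y=5), (x=1, y=6), (x=0, y=7)
  Distance 3: (x=0, y=2), (x=1, y=3), (x=2, y=4), (x=3, y=5), (x=2, y=6), (x=1, y=7), (x=0, y=8)
  Distance 4: (x=0, y=1), (x=1, y=2), (x=2, y=3), (x=3, y=4), (x=4, y=5), (x=3, y=6), (x=2, y=7), (x=1, y=8), (x=0, y=9)
  Distance 5: (x=0, y=0), (x=1, y=1), (x=2, y=2), (x=3, y=3), (x=4, y=4), (x=5, y=5), (x=4, y=6), (x=2, y=8), (x=1, y=9)
  Distance 6: (x=1, y=0), (x=2, y=1), (x=3, y=2), (x=4, y=3), (x=5, y=4), (x=6, y=5), (x=5, y=6), (x=4, y=7), (x=3, y=8), (x=2, y=9)
  Distance 7: (x=2, y=0), (x=3, y=1), (x=4, y=2), (x=5, y=3), (x=6, y=4), (x=7, y=5), (x=6, y=6), (x=5, y=7), (x=4, y=8), (x=3, y=9)
  Distance 8: (x=3, y=0), (x=4, y=1), (x=5, y=2), (x=6, y=3), (x=7, y=4), (x=8, y=5), (x=7, y=6), (x=6, y=7), (x=5, y=8), (x=4, y=9)
  Distance 9: (x=4, y=0), (x=5, y=1), (x=6, y=2), (x=7, y=3), (x=8, y=4), (x=9, y=5), (x=8, y=6), (x=7, y=7), (x=6, y=8), (x=5, y=9)
  Distance 10: (x=5, y=0), (x=6, y=1), (x=7, y=2), (x=8, y=3), (x=9, y=4), (x=9, y=6), (x=8, y=7), (x=7, y=8), (x=6, y=9)
  Distance 11: (x=6, y=0), (x=7, y=1), (x=8, y=2), (x=9, y=3), (x=9, y=7), (x=8, y=8), (x=7, y=9)
  Distance 12: (x=7, y=0), (x=8, y=1), (x=9, y=2), (x=9, y=8), (x=8, y=9)
  Distance 13: (x=8, y=0), (x=9, y=1), (x=9, y=9)
  Distance 14: (x=9, y=0)
Total reachable: 99 (grid has 99 open cells total)

Answer: Reachable cells: 99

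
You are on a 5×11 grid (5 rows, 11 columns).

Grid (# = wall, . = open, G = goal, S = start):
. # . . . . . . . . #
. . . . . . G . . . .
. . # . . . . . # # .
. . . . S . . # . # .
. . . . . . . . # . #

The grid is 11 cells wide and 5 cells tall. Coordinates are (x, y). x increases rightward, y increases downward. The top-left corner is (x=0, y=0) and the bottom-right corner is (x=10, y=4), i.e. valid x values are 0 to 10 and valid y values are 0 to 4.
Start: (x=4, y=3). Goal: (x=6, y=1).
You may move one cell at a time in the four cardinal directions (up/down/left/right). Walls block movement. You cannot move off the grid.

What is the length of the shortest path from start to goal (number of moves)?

BFS from (x=4, y=3) until reaching (x=6, y=1):
  Distance 0: (x=4, y=3)
  Distance 1: (x=4, y=2), (x=3, y=3), (x=5, y=3), (x=4, y=4)
  Distance 2: (x=4, y=1), (x=3, y=2), (x=5, y=2), (x=2, y=3), (x=6, y=3), (x=3, y=4), (x=5, y=4)
  Distance 3: (x=4, y=0), (x=3, y=1), (x=5, y=1), (x=6, y=2), (x=1, y=3), (x=2, y=4), (x=6, y=4)
  Distance 4: (x=3, y=0), (x=5, y=0), (x=2, y=1), (x=6, y=1), (x=1, y=2), (x=7, y=2), (x=0, y=3), (x=1, y=4), (x=7, y=4)  <- goal reached here
One shortest path (4 moves): (x=4, y=3) -> (x=5, y=3) -> (x=6, y=3) -> (x=6, y=2) -> (x=6, y=1)

Answer: Shortest path length: 4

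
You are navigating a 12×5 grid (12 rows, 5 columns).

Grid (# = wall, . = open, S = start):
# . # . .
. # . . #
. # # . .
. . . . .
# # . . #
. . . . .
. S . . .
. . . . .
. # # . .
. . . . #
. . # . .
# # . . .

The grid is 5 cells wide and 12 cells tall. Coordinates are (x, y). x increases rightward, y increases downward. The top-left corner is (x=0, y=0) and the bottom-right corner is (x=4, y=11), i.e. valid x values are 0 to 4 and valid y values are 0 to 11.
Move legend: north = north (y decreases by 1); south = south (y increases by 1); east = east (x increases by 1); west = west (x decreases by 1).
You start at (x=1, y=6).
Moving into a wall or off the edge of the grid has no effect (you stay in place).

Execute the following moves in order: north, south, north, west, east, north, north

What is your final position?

Answer: Final position: (x=1, y=5)

Derivation:
Start: (x=1, y=6)
  north (north): (x=1, y=6) -> (x=1, y=5)
  south (south): (x=1, y=5) -> (x=1, y=6)
  north (north): (x=1, y=6) -> (x=1, y=5)
  west (west): (x=1, y=5) -> (x=0, y=5)
  east (east): (x=0, y=5) -> (x=1, y=5)
  north (north): blocked, stay at (x=1, y=5)
  north (north): blocked, stay at (x=1, y=5)
Final: (x=1, y=5)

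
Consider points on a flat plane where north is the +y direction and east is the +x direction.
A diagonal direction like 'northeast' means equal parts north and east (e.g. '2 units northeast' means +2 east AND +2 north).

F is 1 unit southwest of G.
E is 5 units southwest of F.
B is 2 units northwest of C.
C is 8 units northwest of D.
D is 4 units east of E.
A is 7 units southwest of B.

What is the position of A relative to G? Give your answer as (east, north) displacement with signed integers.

Place G at the origin (east=0, north=0).
  F is 1 unit southwest of G: delta (east=-1, north=-1); F at (east=-1, north=-1).
  E is 5 units southwest of F: delta (east=-5, north=-5); E at (east=-6, north=-6).
  D is 4 units east of E: delta (east=+4, north=+0); D at (east=-2, north=-6).
  C is 8 units northwest of D: delta (east=-8, north=+8); C at (east=-10, north=2).
  B is 2 units northwest of C: delta (east=-2, north=+2); B at (east=-12, north=4).
  A is 7 units southwest of B: delta (east=-7, north=-7); A at (east=-19, north=-3).
Therefore A relative to G: (east=-19, north=-3).

Answer: A is at (east=-19, north=-3) relative to G.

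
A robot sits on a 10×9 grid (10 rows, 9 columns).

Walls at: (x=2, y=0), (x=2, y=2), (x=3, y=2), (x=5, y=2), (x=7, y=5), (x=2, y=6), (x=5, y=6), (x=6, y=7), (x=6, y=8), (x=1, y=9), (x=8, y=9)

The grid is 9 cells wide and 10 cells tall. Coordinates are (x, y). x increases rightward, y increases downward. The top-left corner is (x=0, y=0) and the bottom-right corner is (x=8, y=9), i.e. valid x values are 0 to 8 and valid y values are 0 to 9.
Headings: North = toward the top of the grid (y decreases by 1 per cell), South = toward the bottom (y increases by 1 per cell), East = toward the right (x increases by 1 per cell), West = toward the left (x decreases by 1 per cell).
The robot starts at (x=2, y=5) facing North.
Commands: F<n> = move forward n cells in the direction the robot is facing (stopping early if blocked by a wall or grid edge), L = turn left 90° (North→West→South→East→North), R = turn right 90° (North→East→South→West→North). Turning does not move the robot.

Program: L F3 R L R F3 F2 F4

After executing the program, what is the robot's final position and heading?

Answer: Final position: (x=0, y=0), facing North

Derivation:
Start: (x=2, y=5), facing North
  L: turn left, now facing West
  F3: move forward 2/3 (blocked), now at (x=0, y=5)
  R: turn right, now facing North
  L: turn left, now facing West
  R: turn right, now facing North
  F3: move forward 3, now at (x=0, y=2)
  F2: move forward 2, now at (x=0, y=0)
  F4: move forward 0/4 (blocked), now at (x=0, y=0)
Final: (x=0, y=0), facing North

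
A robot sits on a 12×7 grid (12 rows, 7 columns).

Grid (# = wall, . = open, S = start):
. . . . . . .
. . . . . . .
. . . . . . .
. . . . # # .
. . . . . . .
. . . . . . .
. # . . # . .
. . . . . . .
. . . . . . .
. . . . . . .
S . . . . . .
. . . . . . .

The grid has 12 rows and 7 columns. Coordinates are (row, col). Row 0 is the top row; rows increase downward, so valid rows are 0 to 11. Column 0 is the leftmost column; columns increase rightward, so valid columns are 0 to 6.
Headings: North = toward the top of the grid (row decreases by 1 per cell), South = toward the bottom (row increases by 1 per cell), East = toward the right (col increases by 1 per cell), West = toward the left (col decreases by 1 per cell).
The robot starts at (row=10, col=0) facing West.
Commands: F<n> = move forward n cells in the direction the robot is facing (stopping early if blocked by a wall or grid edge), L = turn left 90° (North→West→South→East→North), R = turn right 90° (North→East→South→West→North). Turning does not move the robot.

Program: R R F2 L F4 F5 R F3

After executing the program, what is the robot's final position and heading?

Start: (row=10, col=0), facing West
  R: turn right, now facing North
  R: turn right, now facing East
  F2: move forward 2, now at (row=10, col=2)
  L: turn left, now facing North
  F4: move forward 4, now at (row=6, col=2)
  F5: move forward 5, now at (row=1, col=2)
  R: turn right, now facing East
  F3: move forward 3, now at (row=1, col=5)
Final: (row=1, col=5), facing East

Answer: Final position: (row=1, col=5), facing East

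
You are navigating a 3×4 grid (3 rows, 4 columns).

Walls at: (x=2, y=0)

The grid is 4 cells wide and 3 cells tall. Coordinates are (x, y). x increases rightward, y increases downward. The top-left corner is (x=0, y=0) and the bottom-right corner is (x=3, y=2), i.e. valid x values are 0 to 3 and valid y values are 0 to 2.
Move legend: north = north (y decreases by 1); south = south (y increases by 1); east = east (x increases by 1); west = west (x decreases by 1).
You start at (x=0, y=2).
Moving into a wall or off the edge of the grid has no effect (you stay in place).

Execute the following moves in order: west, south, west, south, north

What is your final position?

Answer: Final position: (x=0, y=1)

Derivation:
Start: (x=0, y=2)
  west (west): blocked, stay at (x=0, y=2)
  south (south): blocked, stay at (x=0, y=2)
  west (west): blocked, stay at (x=0, y=2)
  south (south): blocked, stay at (x=0, y=2)
  north (north): (x=0, y=2) -> (x=0, y=1)
Final: (x=0, y=1)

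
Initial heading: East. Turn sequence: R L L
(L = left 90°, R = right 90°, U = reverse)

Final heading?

Answer: Final heading: North

Derivation:
Start: East
  R (right (90° clockwise)) -> South
  L (left (90° counter-clockwise)) -> East
  L (left (90° counter-clockwise)) -> North
Final: North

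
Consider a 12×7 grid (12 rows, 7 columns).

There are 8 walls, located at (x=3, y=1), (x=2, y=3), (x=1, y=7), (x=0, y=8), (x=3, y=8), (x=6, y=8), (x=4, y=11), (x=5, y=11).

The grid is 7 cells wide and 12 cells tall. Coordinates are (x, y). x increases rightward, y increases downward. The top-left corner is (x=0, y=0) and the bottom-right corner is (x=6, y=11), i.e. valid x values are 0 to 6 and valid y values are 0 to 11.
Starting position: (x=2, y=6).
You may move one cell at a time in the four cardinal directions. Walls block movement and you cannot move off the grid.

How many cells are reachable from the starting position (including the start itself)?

BFS flood-fill from (x=2, y=6):
  Distance 0: (x=2, y=6)
  Distance 1: (x=2, y=5), (x=1, y=6), (x=3, y=6), (x=2, y=7)
  Distance 2: (x=2, y=4), (x=1, y=5), (x=3, y=5), (x=0, y=6), (x=4, y=6), (x=3, y=7), (x=2, y=8)
  Distance 3: (x=1, y=4), (x=3, y=4), (x=0, y=5), (x=4, y=5), (x=5, y=6), (x=0, y=7), (x=4, y=7), (x=1, y=8), (x=2, y=9)
  Distance 4: (x=1, y=3), (x=3, y=3), (x=0, y=4), (x=4, y=4), (x=5, y=5), (x=6, y=6), (x=5, y=7), (x=4, y=8), (x=1, y=9), (x=3, y=9), (x=2, y=10)
  Distance 5: (x=1, y=2), (x=3, y=2), (x=0, y=3), (x=4, y=3), (x=5, y=4), (x=6, y=5), (x=6, y=7), (x=5, y=8), (x=0, y=9), (x=4, y=9), (x=1, y=10), (x=3, y=10), (x=2, y=11)
  Distance 6: (x=1, y=1), (x=0, y=2), (x=2, y=2), (x=4, y=2), (x=5, y=3), (x=6, y=4), (x=5, y=9), (x=0, y=10), (x=4, y=10), (x=1, y=11), (x=3, y=11)
  Distance 7: (x=1, y=0), (x=0, y=1), (x=2, y=1), (x=4, y=1), (x=5, y=2), (x=6, y=3), (x=6, y=9), (x=5, y=10), (x=0, y=11)
  Distance 8: (x=0, y=0), (x=2, y=0), (x=4, y=0), (x=5, y=1), (x=6, y=2), (x=6, y=10)
  Distance 9: (x=3, y=0), (x=5, y=0), (x=6, y=1), (x=6, y=11)
  Distance 10: (x=6, y=0)
Total reachable: 76 (grid has 76 open cells total)

Answer: Reachable cells: 76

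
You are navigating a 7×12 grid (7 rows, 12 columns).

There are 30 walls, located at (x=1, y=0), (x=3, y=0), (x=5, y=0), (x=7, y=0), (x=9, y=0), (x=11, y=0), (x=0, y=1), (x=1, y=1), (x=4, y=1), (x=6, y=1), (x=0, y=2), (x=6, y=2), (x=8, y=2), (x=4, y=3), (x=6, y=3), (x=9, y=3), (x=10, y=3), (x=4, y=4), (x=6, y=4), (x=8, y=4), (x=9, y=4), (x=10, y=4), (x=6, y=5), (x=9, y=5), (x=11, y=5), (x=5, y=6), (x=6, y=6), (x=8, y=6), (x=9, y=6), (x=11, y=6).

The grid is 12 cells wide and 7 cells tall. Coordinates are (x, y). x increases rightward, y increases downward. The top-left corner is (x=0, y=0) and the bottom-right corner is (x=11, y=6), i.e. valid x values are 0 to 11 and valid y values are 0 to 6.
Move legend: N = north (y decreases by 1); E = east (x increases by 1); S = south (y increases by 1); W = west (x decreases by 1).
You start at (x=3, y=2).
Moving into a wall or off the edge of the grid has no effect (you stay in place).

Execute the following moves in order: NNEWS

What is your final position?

Answer: Final position: (x=2, y=2)

Derivation:
Start: (x=3, y=2)
  N (north): (x=3, y=2) -> (x=3, y=1)
  N (north): blocked, stay at (x=3, y=1)
  E (east): blocked, stay at (x=3, y=1)
  W (west): (x=3, y=1) -> (x=2, y=1)
  S (south): (x=2, y=1) -> (x=2, y=2)
Final: (x=2, y=2)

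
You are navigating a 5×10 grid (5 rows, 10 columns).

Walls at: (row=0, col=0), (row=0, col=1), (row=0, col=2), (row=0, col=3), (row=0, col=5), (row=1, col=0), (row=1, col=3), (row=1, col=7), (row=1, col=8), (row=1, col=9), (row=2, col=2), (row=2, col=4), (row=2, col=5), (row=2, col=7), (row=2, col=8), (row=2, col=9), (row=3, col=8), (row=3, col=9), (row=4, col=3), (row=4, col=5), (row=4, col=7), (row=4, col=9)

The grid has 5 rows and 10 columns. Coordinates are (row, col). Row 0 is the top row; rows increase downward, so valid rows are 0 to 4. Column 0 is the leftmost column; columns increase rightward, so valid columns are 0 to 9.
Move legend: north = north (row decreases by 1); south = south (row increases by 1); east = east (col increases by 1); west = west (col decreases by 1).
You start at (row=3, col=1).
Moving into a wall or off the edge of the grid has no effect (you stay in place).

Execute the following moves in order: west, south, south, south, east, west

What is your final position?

Start: (row=3, col=1)
  west (west): (row=3, col=1) -> (row=3, col=0)
  south (south): (row=3, col=0) -> (row=4, col=0)
  south (south): blocked, stay at (row=4, col=0)
  south (south): blocked, stay at (row=4, col=0)
  east (east): (row=4, col=0) -> (row=4, col=1)
  west (west): (row=4, col=1) -> (row=4, col=0)
Final: (row=4, col=0)

Answer: Final position: (row=4, col=0)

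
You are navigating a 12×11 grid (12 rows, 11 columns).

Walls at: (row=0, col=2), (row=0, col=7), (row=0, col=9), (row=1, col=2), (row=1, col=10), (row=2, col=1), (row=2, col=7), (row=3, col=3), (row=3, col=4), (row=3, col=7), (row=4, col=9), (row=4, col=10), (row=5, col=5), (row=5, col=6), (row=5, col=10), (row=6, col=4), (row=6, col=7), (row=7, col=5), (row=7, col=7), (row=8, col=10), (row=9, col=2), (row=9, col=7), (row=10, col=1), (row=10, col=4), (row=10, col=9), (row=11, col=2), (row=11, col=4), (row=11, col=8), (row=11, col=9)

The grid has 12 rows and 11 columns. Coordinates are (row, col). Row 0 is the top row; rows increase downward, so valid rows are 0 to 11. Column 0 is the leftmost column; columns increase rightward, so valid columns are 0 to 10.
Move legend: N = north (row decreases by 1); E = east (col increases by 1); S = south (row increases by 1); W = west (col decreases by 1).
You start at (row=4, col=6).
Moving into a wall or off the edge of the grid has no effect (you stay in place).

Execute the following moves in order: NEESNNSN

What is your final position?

Answer: Final position: (row=2, col=6)

Derivation:
Start: (row=4, col=6)
  N (north): (row=4, col=6) -> (row=3, col=6)
  E (east): blocked, stay at (row=3, col=6)
  E (east): blocked, stay at (row=3, col=6)
  S (south): (row=3, col=6) -> (row=4, col=6)
  N (north): (row=4, col=6) -> (row=3, col=6)
  N (north): (row=3, col=6) -> (row=2, col=6)
  S (south): (row=2, col=6) -> (row=3, col=6)
  N (north): (row=3, col=6) -> (row=2, col=6)
Final: (row=2, col=6)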